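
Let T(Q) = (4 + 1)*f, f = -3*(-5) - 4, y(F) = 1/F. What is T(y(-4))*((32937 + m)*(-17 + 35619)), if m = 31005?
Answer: 125205469620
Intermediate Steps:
y(F) = 1/F
f = 11 (f = 15 - 4 = 11)
T(Q) = 55 (T(Q) = (4 + 1)*11 = 5*11 = 55)
T(y(-4))*((32937 + m)*(-17 + 35619)) = 55*((32937 + 31005)*(-17 + 35619)) = 55*(63942*35602) = 55*2276463084 = 125205469620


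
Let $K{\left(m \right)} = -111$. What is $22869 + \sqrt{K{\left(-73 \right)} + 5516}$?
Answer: $22869 + \sqrt{5405} \approx 22943.0$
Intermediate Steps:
$22869 + \sqrt{K{\left(-73 \right)} + 5516} = 22869 + \sqrt{-111 + 5516} = 22869 + \sqrt{5405}$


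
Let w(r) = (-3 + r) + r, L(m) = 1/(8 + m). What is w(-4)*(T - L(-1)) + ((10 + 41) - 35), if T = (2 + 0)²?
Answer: -185/7 ≈ -26.429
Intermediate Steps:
T = 4 (T = 2² = 4)
w(r) = -3 + 2*r
w(-4)*(T - L(-1)) + ((10 + 41) - 35) = (-3 + 2*(-4))*(4 - 1/(8 - 1)) + ((10 + 41) - 35) = (-3 - 8)*(4 - 1/7) + (51 - 35) = -11*(4 - 1*⅐) + 16 = -11*(4 - ⅐) + 16 = -11*27/7 + 16 = -297/7 + 16 = -185/7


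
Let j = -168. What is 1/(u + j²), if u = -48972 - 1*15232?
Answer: -1/35980 ≈ -2.7793e-5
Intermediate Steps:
u = -64204 (u = -48972 - 15232 = -64204)
1/(u + j²) = 1/(-64204 + (-168)²) = 1/(-64204 + 28224) = 1/(-35980) = -1/35980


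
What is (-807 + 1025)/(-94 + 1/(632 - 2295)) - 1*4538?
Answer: -709756308/156323 ≈ -4540.3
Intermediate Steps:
(-807 + 1025)/(-94 + 1/(632 - 2295)) - 1*4538 = 218/(-94 + 1/(-1663)) - 4538 = 218/(-94 - 1/1663) - 4538 = 218/(-156323/1663) - 4538 = 218*(-1663/156323) - 4538 = -362534/156323 - 4538 = -709756308/156323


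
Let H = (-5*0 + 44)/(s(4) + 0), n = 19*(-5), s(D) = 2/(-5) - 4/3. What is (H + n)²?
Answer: 2449225/169 ≈ 14492.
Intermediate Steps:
s(D) = -26/15 (s(D) = 2*(-⅕) - 4*⅓ = -⅖ - 4/3 = -26/15)
n = -95
H = -330/13 (H = (-5*0 + 44)/(-26/15 + 0) = (0 + 44)/(-26/15) = 44*(-15/26) = -330/13 ≈ -25.385)
(H + n)² = (-330/13 - 95)² = (-1565/13)² = 2449225/169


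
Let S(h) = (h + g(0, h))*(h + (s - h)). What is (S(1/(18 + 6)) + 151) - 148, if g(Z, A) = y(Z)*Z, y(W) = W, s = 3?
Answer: 25/8 ≈ 3.1250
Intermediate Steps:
g(Z, A) = Z² (g(Z, A) = Z*Z = Z²)
S(h) = 3*h (S(h) = (h + 0²)*(h + (3 - h)) = (h + 0)*3 = h*3 = 3*h)
(S(1/(18 + 6)) + 151) - 148 = (3/(18 + 6) + 151) - 148 = (3/24 + 151) - 148 = (3*(1/24) + 151) - 148 = (⅛ + 151) - 148 = 1209/8 - 148 = 25/8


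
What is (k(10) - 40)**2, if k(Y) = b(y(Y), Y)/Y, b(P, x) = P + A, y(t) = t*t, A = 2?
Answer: 22201/25 ≈ 888.04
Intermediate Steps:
y(t) = t**2
b(P, x) = 2 + P (b(P, x) = P + 2 = 2 + P)
k(Y) = (2 + Y**2)/Y
(k(10) - 40)**2 = ((10 + 2/10) - 40)**2 = ((10 + 2*(1/10)) - 40)**2 = ((10 + 1/5) - 40)**2 = (51/5 - 40)**2 = (-149/5)**2 = 22201/25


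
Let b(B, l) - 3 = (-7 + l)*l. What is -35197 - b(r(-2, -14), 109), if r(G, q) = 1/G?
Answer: -46318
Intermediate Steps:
b(B, l) = 3 + l*(-7 + l) (b(B, l) = 3 + (-7 + l)*l = 3 + l*(-7 + l))
-35197 - b(r(-2, -14), 109) = -35197 - (3 + 109**2 - 7*109) = -35197 - (3 + 11881 - 763) = -35197 - 1*11121 = -35197 - 11121 = -46318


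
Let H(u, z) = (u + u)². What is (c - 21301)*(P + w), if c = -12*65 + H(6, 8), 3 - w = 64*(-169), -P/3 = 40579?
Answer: 2433208166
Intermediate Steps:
H(u, z) = 4*u² (H(u, z) = (2*u)² = 4*u²)
P = -121737 (P = -3*40579 = -121737)
w = 10819 (w = 3 - 64*(-169) = 3 - 1*(-10816) = 3 + 10816 = 10819)
c = -636 (c = -12*65 + 4*6² = -780 + 4*36 = -780 + 144 = -636)
(c - 21301)*(P + w) = (-636 - 21301)*(-121737 + 10819) = -21937*(-110918) = 2433208166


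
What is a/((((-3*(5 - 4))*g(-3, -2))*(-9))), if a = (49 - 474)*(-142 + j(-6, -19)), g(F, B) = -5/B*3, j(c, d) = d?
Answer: 27370/81 ≈ 337.90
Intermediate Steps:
g(F, B) = -15/B
a = 68425 (a = (49 - 474)*(-142 - 19) = -425*(-161) = 68425)
a/((((-3*(5 - 4))*g(-3, -2))*(-9))) = 68425/((((-3*(5 - 4))*(-15/(-2)))*(-9))) = 68425/((((-3*1)*(-15*(-½)))*(-9))) = 68425/((-3*15/2*(-9))) = 68425/((-45/2*(-9))) = 68425/(405/2) = 68425*(2/405) = 27370/81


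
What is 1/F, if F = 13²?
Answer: 1/169 ≈ 0.0059172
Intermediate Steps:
F = 169
1/F = 1/169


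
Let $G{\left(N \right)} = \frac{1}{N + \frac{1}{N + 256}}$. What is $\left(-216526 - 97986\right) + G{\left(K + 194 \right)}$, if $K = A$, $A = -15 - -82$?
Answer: $- \frac{42439619739}{134938} \approx -3.1451 \cdot 10^{5}$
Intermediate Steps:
$A = 67$ ($A = -15 + 82 = 67$)
$K = 67$
$G{\left(N \right)} = \frac{1}{N + \frac{1}{256 + N}}$
$\left(-216526 - 97986\right) + G{\left(K + 194 \right)} = \left(-216526 - 97986\right) + \frac{256 + \left(67 + 194\right)}{1 + \left(67 + 194\right)^{2} + 256 \left(67 + 194\right)} = -314512 + \frac{256 + 261}{1 + 261^{2} + 256 \cdot 261} = -314512 + \frac{1}{1 + 68121 + 66816} \cdot 517 = -314512 + \frac{1}{134938} \cdot 517 = -314512 + \frac{517}{134938} = - \frac{42439619739}{134938}$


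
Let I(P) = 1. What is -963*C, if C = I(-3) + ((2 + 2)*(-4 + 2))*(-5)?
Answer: -39483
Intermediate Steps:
C = 41 (C = 1 + ((2 + 2)*(-4 + 2))*(-5) = 1 + (4*(-2))*(-5) = 1 - 8*(-5) = 1 + 40 = 41)
-963*C = -963*41 = -39483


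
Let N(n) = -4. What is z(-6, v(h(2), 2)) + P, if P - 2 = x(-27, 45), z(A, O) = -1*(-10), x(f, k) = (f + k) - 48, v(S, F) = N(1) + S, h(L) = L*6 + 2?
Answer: -18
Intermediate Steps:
h(L) = 2 + 6*L (h(L) = 6*L + 2 = 2 + 6*L)
v(S, F) = -4 + S
x(f, k) = -48 + f + k
z(A, O) = 10
P = -28 (P = 2 + (-48 - 27 + 45) = 2 - 30 = -28)
z(-6, v(h(2), 2)) + P = 10 - 28 = -18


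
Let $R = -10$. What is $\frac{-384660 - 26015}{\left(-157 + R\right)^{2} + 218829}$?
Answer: $- \frac{410675}{246718} \approx -1.6646$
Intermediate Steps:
$\frac{-384660 - 26015}{\left(-157 + R\right)^{2} + 218829} = \frac{-384660 - 26015}{\left(-157 - 10\right)^{2} + 218829} = - \frac{410675}{\left(-167\right)^{2} + 218829} = - \frac{410675}{27889 + 218829} = - \frac{410675}{246718}$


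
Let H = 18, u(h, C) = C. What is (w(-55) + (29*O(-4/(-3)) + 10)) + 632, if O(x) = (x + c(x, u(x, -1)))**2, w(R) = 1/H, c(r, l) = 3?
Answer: 21359/18 ≈ 1186.6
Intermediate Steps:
w(R) = 1/18
O(x) = (3 + x)**2 (O(x) = (x + 3)**2 = (3 + x)**2)
(w(-55) + (29*O(-4/(-3)) + 10)) + 632 = (1/18 + (29*(3 - 4/(-3))**2 + 10)) + 632 = (1/18 + (29*(3 - 4*(-1/3))**2 + 10)) + 632 = (1/18 + (29*(3 + 4/3)**2 + 10)) + 632 = (1/18 + (29*(13/3)**2 + 10)) + 632 = (1/18 + (29*(169/9) + 10)) + 632 = (1/18 + (4901/9 + 10)) + 632 = (1/18 + 4991/9) + 632 = 9983/18 + 632 = 21359/18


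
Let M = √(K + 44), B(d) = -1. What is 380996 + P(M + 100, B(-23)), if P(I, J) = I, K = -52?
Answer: 381096 + 2*I*√2 ≈ 3.811e+5 + 2.8284*I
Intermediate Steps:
M = 2*I*√2 (M = √(-52 + 44) = √(-8) = 2*I*√2 ≈ 2.8284*I)
380996 + P(M + 100, B(-23)) = 380996 + (2*I*√2 + 100) = 380996 + (100 + 2*I*√2) = 381096 + 2*I*√2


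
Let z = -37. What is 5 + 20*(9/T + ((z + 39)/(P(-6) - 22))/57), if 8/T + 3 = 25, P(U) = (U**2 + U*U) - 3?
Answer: 1339540/2679 ≈ 500.02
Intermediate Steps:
P(U) = -3 + 2*U**2 (P(U) = (U**2 + U**2) - 3 = 2*U**2 - 3 = -3 + 2*U**2)
T = 4/11 (T = 8/(-3 + 25) = 8/22 = 8*(1/22) = 4/11 ≈ 0.36364)
5 + 20*(9/T + ((z + 39)/(P(-6) - 22))/57) = 5 + 20*(9/(4/11) + ((-37 + 39)/((-3 + 2*(-6)**2) - 22))/57) = 5 + 20*(9*(11/4) + (2/((-3 + 2*36) - 22))*(1/57)) = 5 + 20*(99/4 + (2/((-3 + 72) - 22))*(1/57)) = 5 + 20*(99/4 + (2/(69 - 22))*(1/57)) = 5 + 20*(99/4 + (2/47)*(1/57)) = 5 + 20*(99/4 + 2/2679) = 5 + 20*(265229/10716) = 5 + 1326145/2679 = 1339540/2679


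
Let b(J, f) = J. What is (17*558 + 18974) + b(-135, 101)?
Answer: 28325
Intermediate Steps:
(17*558 + 18974) + b(-135, 101) = (17*558 + 18974) - 135 = (9486 + 18974) - 135 = 28460 - 135 = 28325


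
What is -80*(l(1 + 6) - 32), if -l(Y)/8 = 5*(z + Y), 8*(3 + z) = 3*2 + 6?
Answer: 20160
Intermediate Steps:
z = -3/2 (z = -3 + (3*2 + 6)/8 = -3 + (6 + 6)/8 = -3 + (1/8)*12 = -3 + 3/2 = -3/2 ≈ -1.5000)
l(Y) = 60 - 40*Y (l(Y) = -40*(-3/2 + Y) = -8*(-15/2 + 5*Y) = 60 - 40*Y)
-80*(l(1 + 6) - 32) = -80*((60 - 40*(1 + 6)) - 32) = -80*((60 - 40*7) - 32) = -80*((60 - 280) - 32) = -80*(-220 - 32) = -80*(-252) = 20160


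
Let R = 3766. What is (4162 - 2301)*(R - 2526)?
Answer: 2307640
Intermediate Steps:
(4162 - 2301)*(R - 2526) = (4162 - 2301)*(3766 - 2526) = 1861*1240 = 2307640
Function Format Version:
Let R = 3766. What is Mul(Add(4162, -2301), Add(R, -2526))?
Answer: 2307640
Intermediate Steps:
Mul(Add(4162, -2301), Add(R, -2526)) = Mul(Add(4162, -2301), Add(3766, -2526)) = Mul(1861, 1240) = 2307640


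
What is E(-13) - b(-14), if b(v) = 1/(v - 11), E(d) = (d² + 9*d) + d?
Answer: 976/25 ≈ 39.040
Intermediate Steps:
E(d) = d² + 10*d
b(v) = 1/(-11 + v)
E(-13) - b(-14) = -13*(10 - 13) - 1/(-11 - 14) = -13*(-3) - 1/(-25) = 39 - 1*(-1/25) = 39 + 1/25 = 976/25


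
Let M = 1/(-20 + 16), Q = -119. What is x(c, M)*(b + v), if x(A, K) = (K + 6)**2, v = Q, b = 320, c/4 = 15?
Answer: 106329/16 ≈ 6645.6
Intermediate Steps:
c = 60 (c = 4*15 = 60)
M = -1/4 (M = 1/(-4) = -1/4 ≈ -0.25000)
v = -119
x(A, K) = (6 + K)**2
x(c, M)*(b + v) = (6 - 1/4)**2*(320 - 119) = (23/4)**2*201 = (529/16)*201 = 106329/16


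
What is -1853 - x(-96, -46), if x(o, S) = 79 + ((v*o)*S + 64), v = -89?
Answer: 391028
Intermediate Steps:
x(o, S) = 143 - 89*S*o (x(o, S) = 79 + ((-89*o)*S + 64) = 79 + (-89*S*o + 64) = 79 + (64 - 89*S*o) = 143 - 89*S*o)
-1853 - x(-96, -46) = -1853 - (143 - 89*(-46)*(-96)) = -1853 - (143 - 393024) = -1853 - 1*(-392881) = -1853 + 392881 = 391028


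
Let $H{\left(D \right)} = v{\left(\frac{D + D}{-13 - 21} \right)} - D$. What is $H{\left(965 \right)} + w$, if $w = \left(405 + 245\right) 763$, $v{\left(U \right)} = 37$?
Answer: $495022$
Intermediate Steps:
$H{\left(D \right)} = 37 - D$
$w = 495950$ ($w = 650 \cdot 763 = 495950$)
$H{\left(965 \right)} + w = \left(37 - 965\right) + 495950 = -928 + 495950 = 495022$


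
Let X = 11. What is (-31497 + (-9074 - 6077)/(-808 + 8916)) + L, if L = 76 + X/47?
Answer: -11974411905/381076 ≈ -31423.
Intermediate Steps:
L = 3583/47 (L = 76 + 11/47 = 3583/47 ≈ 76.234)
(-31497 + (-9074 - 6077)/(-808 + 8916)) + L = (-31497 + (-9074 - 6077)/(-808 + 8916)) + 3583/47 = (-31497 - 15151/8108) + 3583/47 = -255392827/8108 + 3583/47 = -11974411905/381076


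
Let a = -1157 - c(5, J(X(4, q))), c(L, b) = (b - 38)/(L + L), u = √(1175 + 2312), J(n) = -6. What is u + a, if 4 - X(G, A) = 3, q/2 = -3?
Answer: -5763/5 + √3487 ≈ -1093.5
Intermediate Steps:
q = -6 (q = 2*(-3) = -6)
X(G, A) = 1 (X(G, A) = 4 - 1*3 = 4 - 3 = 1)
u = √3487 ≈ 59.051
c(L, b) = (-38 + b)/(2*L) (c(L, b) = (-38 + b)/((2*L)) = (-38 + b)*(1/(2*L)) = (-38 + b)/(2*L))
a = -5763/5 (a = -1157 - (-38 - 6)/(2*5) = -1157 - (-44)/(2*5) = -1157 - 1*(-22/5) = -1157 + 22/5 = -5763/5 ≈ -1152.6)
u + a = √3487 - 5763/5 = -5763/5 + √3487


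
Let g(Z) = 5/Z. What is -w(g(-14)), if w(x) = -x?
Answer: -5/14 ≈ -0.35714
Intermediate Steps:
-w(g(-14)) = -(-1)*5/(-14) = -(-1)*5*(-1/14) = -(-1)*(-5)/14 = -1*5/14 = -5/14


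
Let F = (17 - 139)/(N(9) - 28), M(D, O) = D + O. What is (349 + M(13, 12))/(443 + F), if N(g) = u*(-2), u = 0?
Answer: 5236/6263 ≈ 0.83602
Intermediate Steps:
N(g) = 0 (N(g) = 0*(-2) = 0)
F = 61/14 (F = (17 - 139)/(0 - 28) = -122/(-28) = -122*(-1/28) = 61/14 ≈ 4.3571)
(349 + M(13, 12))/(443 + F) = (349 + (13 + 12))/(443 + 61/14) = (349 + 25)/(6263/14) = 374*(14/6263) = 5236/6263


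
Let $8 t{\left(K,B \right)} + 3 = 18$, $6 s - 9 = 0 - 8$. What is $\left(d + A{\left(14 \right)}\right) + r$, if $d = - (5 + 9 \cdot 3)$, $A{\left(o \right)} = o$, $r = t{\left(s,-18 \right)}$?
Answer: $- \frac{129}{8} \approx -16.125$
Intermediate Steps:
$s = \frac{1}{6}$ ($s = \frac{3}{2} + \frac{0 - 8}{6} = \frac{3}{2} + \frac{1}{6} \left(-8\right) = \frac{3}{2} - \frac{4}{3} = \frac{1}{6} \approx 0.16667$)
$t{\left(K,B \right)} = \frac{15}{8}$ ($t{\left(K,B \right)} = - \frac{3}{8} + \frac{1}{8} \cdot 18 = - \frac{3}{8} + \frac{9}{4} = \frac{15}{8}$)
$r = \frac{15}{8} \approx 1.875$
$d = -32$ ($d = - (5 + 27) = \left(-1\right) 32 = -32$)
$\left(d + A{\left(14 \right)}\right) + r = \left(-32 + 14\right) + \frac{15}{8} = -18 + \frac{15}{8} = - \frac{129}{8}$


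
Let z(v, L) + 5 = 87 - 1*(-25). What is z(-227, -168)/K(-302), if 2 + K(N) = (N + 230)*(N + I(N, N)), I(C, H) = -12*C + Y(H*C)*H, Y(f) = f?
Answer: 107/1982900590 ≈ 5.3961e-8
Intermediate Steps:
I(C, H) = -12*C + C*H**2 (I(C, H) = -12*C + (H*C)*H = -12*C + (C*H)*H = -12*C + C*H**2)
z(v, L) = 107 (z(v, L) = -5 + (87 - 1*(-25)) = -5 + (87 + 25) = -5 + 112 = 107)
K(N) = -2 + (230 + N)*(N + N*(-12 + N**2)) (K(N) = -2 + (N + 230)*(N + N*(-12 + N**2)) = -2 + (230 + N)*(N + N*(-12 + N**2)))
z(-227, -168)/K(-302) = 107/(-2 + (-302)**4 - 2530*(-302) - 11*(-302)**2 + 230*(-302)**3) = 107/(-2 + 8318169616 + 764060 - 11*91204 + 230*(-27543608)) = 107/(-2 + 8318169616 + 764060 - 1003244 - 6335029840) = 107/1982900590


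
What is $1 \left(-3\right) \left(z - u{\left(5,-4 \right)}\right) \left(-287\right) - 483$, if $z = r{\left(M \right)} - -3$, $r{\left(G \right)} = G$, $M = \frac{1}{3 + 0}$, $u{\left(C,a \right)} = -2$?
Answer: $4109$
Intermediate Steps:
$M = \frac{1}{3} \approx 0.33333$
$z = \frac{10}{3}$ ($z = \frac{1}{3} - -3 = \frac{1}{3} + 3 = \frac{10}{3} \approx 3.3333$)
$1 \left(-3\right) \left(z - u{\left(5,-4 \right)}\right) \left(-287\right) - 483 = 1 \left(-3\right) \left(\frac{10}{3} - -2\right) \left(-287\right) - 483 = - 3 \left(\frac{10}{3} + 2\right) \left(-287\right) - 483 = \left(-3\right) \frac{16}{3} \left(-287\right) - 483 = \left(-16\right) \left(-287\right) - 483 = 4592 - 483 = 4109$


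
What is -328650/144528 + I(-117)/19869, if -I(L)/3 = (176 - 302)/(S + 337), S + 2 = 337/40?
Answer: -1661105455835/730509959096 ≈ -2.2739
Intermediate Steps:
S = 257/40 (S = -2 + 337/40 = 257/40 ≈ 6.4250)
I(L) = 5040/4579 (I(L) = -3*(176 - 302)/(257/40 + 337) = -(-378)/13737/40 = -(-378)*40/13737 = -3*(-1680/4579) = 5040/4579)
-328650/144528 + I(-117)/19869 = -328650/144528 + (5040/4579)/19869 = -328650*1/144528 + (5040/4579)*(1/19869) = -54775/24088 + 1680/30326717 = -1661105455835/730509959096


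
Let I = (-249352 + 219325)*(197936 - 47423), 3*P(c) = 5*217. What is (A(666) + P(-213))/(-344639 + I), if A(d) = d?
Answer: -3083/13559395470 ≈ -2.2737e-7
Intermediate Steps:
P(c) = 1085/3 (P(c) = (5*217)/3 = (⅓)*1085 = 1085/3)
I = -4519453851 (I = -30027*150513 = -4519453851)
(A(666) + P(-213))/(-344639 + I) = (666 + 1085/3)/(-344639 - 4519453851) = (3083/3)/(-4519798490) = (3083/3)*(-1/4519798490) = -3083/13559395470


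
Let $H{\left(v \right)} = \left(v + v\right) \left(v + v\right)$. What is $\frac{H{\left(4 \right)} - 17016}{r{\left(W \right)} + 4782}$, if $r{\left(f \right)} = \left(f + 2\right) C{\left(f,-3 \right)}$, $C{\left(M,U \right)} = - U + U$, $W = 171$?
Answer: $- \frac{8476}{2391} \approx -3.545$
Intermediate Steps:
$H{\left(v \right)} = 4 v^{2}$ ($H{\left(v \right)} = 2 v 2 v = 4 v^{2}$)
$C{\left(M,U \right)} = 0$
$r{\left(f \right)} = 0$ ($r{\left(f \right)} = \left(f + 2\right) 0 = \left(2 + f\right) 0 = 0$)
$\frac{H{\left(4 \right)} - 17016}{r{\left(W \right)} + 4782} = \frac{4 \cdot 4^{2} - 17016}{0 + 4782} = \frac{4 \cdot 16 - 17016}{4782} = \left(64 - 17016\right) \frac{1}{4782} = \left(-16952\right) \frac{1}{4782} = - \frac{8476}{2391}$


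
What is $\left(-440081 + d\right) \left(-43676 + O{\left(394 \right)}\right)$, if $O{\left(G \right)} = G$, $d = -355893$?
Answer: $34451346668$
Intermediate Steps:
$\left(-440081 + d\right) \left(-43676 + O{\left(394 \right)}\right) = \left(-440081 - 355893\right) \left(-43676 + 394\right) = \left(-795974\right) \left(-43282\right) = 34451346668$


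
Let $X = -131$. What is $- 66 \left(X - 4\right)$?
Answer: $8910$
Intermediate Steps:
$- 66 \left(X - 4\right) = - 66 \left(-131 - 4\right) = \left(-66\right) \left(-135\right) = 8910$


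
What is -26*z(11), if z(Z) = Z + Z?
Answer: -572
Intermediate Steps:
z(Z) = 2*Z
-26*z(11) = -52*11 = -26*22 = -572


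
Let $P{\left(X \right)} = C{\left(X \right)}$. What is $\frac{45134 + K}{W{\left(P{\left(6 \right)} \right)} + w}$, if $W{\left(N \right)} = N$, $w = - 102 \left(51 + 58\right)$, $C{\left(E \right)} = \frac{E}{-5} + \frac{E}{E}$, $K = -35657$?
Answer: $- \frac{47385}{55591} \approx -0.85239$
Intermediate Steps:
$C{\left(E \right)} = 1 - \frac{E}{5}$ ($C{\left(E \right)} = E \left(- \frac{1}{5}\right) + 1 = - \frac{E}{5} + 1 = 1 - \frac{E}{5}$)
$P{\left(X \right)} = 1 - \frac{X}{5}$
$w = -11118$ ($w = \left(-102\right) 109 = -11118$)
$\frac{45134 + K}{W{\left(P{\left(6 \right)} \right)} + w} = \frac{45134 - 35657}{\left(1 - \frac{6}{5}\right) - 11118} = \frac{9477}{\left(1 - \frac{6}{5}\right) - 11118} = \frac{9477}{- \frac{1}{5} - 11118} = \frac{9477}{- \frac{55591}{5}} = 9477 \left(- \frac{5}{55591}\right) = - \frac{47385}{55591}$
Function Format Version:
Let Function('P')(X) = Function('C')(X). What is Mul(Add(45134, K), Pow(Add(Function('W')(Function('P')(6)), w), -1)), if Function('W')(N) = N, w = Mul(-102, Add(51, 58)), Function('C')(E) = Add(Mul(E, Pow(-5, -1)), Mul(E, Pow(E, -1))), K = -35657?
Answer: Rational(-47385, 55591) ≈ -0.85239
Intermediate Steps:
Function('C')(E) = Add(1, Mul(Rational(-1, 5), E)) (Function('C')(E) = Add(Mul(E, Rational(-1, 5)), 1) = Add(Mul(Rational(-1, 5), E), 1) = Add(1, Mul(Rational(-1, 5), E)))
Function('P')(X) = Add(1, Mul(Rational(-1, 5), X))
w = -11118 (w = Mul(-102, 109) = -11118)
Mul(Add(45134, K), Pow(Add(Function('W')(Function('P')(6)), w), -1)) = Mul(Add(45134, -35657), Pow(Add(Add(1, Mul(Rational(-1, 5), 6)), -11118), -1)) = Mul(9477, Pow(Add(Add(1, Rational(-6, 5)), -11118), -1)) = Mul(9477, Pow(Add(Rational(-1, 5), -11118), -1)) = Mul(9477, Pow(Rational(-55591, 5), -1)) = Mul(9477, Rational(-5, 55591)) = Rational(-47385, 55591)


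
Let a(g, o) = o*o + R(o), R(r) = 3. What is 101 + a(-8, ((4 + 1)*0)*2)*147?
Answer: 542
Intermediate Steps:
a(g, o) = 3 + o² (a(g, o) = o*o + 3 = o² + 3 = 3 + o²)
101 + a(-8, ((4 + 1)*0)*2)*147 = 101 + (3 + (((4 + 1)*0)*2)²)*147 = 101 + (3 + ((5*0)*2)²)*147 = 101 + (3 + (0*2)²)*147 = 101 + (3 + 0²)*147 = 101 + (3 + 0)*147 = 101 + 3*147 = 101 + 441 = 542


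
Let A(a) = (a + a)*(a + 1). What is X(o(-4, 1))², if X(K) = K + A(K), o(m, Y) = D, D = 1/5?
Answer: 289/625 ≈ 0.46240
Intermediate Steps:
D = ⅕ ≈ 0.20000
o(m, Y) = ⅕
A(a) = 2*a*(1 + a) (A(a) = (2*a)*(1 + a) = 2*a*(1 + a))
X(K) = K + 2*K*(1 + K)
X(o(-4, 1))² = ((3 + 2*(⅕))/5)² = ((3 + ⅖)/5)² = ((⅕)*(17/5))² = (17/25)² = 289/625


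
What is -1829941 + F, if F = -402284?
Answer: -2232225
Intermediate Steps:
-1829941 + F = -1829941 - 402284 = -2232225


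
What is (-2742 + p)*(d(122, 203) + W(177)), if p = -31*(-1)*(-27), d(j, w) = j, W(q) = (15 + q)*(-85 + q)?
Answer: -63656094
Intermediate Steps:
W(q) = (-85 + q)*(15 + q)
p = -837 (p = 31*(-27) = -837)
(-2742 + p)*(d(122, 203) + W(177)) = (-2742 - 837)*(122 + (-1275 + 177² - 70*177)) = -3579*(122 + (-1275 + 31329 - 12390)) = -3579*(122 + 17664) = -3579*17786 = -63656094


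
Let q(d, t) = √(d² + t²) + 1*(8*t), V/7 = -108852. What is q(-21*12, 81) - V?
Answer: 762612 + 9*√865 ≈ 7.6288e+5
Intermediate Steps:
V = -761964 (V = 7*(-108852) = -761964)
q(d, t) = √(d² + t²) + 8*t
q(-21*12, 81) - V = (√((-21*12)² + 81²) + 8*81) - 1*(-761964) = (√((-252)² + 6561) + 648) + 761964 = (√(63504 + 6561) + 648) + 761964 = (√70065 + 648) + 761964 = (9*√865 + 648) + 761964 = (648 + 9*√865) + 761964 = 762612 + 9*√865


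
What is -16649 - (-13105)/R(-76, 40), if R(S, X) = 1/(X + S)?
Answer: -488429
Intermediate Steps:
R(S, X) = 1/(S + X)
-16649 - (-13105)/R(-76, 40) = -16649 - (-13105)/(1/(-76 + 40)) = -16649 - (-13105)/(1/(-36)) = -16649 - (-13105)/(-1/36) = -16649 - (-13105)*(-36) = -16649 - 1*471780 = -16649 - 471780 = -488429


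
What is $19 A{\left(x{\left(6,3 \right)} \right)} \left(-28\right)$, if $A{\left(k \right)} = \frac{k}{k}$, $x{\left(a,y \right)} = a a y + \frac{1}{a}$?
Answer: $-532$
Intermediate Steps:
$x{\left(a,y \right)} = \frac{1}{a} + y a^{2}$ ($x{\left(a,y \right)} = a^{2} y + \frac{1}{a} = y a^{2} + \frac{1}{a} = \frac{1}{a} + y a^{2}$)
$A{\left(k \right)} = 1$
$19 A{\left(x{\left(6,3 \right)} \right)} \left(-28\right) = 19 \cdot 1 \left(-28\right) = 19 \left(-28\right) = -532$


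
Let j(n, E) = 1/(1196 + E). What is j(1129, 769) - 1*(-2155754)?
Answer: 4236056611/1965 ≈ 2.1558e+6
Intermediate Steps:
j(1129, 769) - 1*(-2155754) = 1/(1196 + 769) - 1*(-2155754) = 1/1965 + 2155754 = 4236056611/1965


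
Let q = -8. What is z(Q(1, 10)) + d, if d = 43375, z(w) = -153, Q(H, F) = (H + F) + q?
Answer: 43222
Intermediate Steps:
Q(H, F) = -8 + F + H (Q(H, F) = (H + F) - 8 = (F + H) - 8 = -8 + F + H)
z(Q(1, 10)) + d = -153 + 43375 = 43222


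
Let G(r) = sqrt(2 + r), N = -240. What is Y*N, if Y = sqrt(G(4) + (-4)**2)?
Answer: -240*sqrt(16 + sqrt(6)) ≈ -1030.9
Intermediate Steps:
Y = sqrt(16 + sqrt(6)) (Y = sqrt(sqrt(2 + 4) + (-4)**2) = sqrt(sqrt(6) + 16) = sqrt(16 + sqrt(6)) ≈ 4.2953)
Y*N = sqrt(16 + sqrt(6))*(-240) = -240*sqrt(16 + sqrt(6))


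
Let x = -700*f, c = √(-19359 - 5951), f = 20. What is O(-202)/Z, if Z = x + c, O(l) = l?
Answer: 282800/19602531 + 101*I*√25310/98012655 ≈ 0.014427 + 0.00016394*I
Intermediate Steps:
c = I*√25310 (c = √(-25310) = I*√25310 ≈ 159.09*I)
x = -14000 (x = -700*20 = -14000)
Z = -14000 + I*√25310 ≈ -14000.0 + 159.09*I
O(-202)/Z = -202/(-14000 + I*√25310)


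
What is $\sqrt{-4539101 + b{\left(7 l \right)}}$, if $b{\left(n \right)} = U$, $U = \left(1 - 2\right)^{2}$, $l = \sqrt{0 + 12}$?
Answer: $10 i \sqrt{45391} \approx 2130.5 i$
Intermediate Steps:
$l = 2 \sqrt{3}$ ($l = \sqrt{12} = 2 \sqrt{3} \approx 3.4641$)
$U = 1$ ($U = \left(-1\right)^{2} = 1$)
$b{\left(n \right)} = 1$
$\sqrt{-4539101 + b{\left(7 l \right)}} = \sqrt{-4539101 + 1} = \sqrt{-4539100} = 10 i \sqrt{45391}$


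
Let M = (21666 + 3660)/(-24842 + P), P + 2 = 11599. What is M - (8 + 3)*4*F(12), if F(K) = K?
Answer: -2339562/4415 ≈ -529.91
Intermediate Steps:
P = 11597 (P = -2 + 11599 = 11597)
M = -8442/4415 (M = (21666 + 3660)/(-24842 + 11597) = 25326/(-13245) = 25326*(-1/13245) = -8442/4415 ≈ -1.9121)
M - (8 + 3)*4*F(12) = -8442/4415 - (8 + 3)*4*12 = -8442/4415 - 11*4*12 = -8442/4415 - 44*12 = -8442/4415 - 1*528 = -8442/4415 - 528 = -2339562/4415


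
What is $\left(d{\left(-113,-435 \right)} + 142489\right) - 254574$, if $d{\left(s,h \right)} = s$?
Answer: $-112198$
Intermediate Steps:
$\left(d{\left(-113,-435 \right)} + 142489\right) - 254574 = \left(-113 + 142489\right) - 254574 = 142376 - 254574 = -112198$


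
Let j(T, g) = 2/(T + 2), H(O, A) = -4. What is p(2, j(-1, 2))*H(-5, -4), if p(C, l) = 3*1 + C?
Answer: -20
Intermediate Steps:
j(T, g) = 2/(2 + T)
p(C, l) = 3 + C
p(2, j(-1, 2))*H(-5, -4) = (3 + 2)*(-4) = 5*(-4) = -20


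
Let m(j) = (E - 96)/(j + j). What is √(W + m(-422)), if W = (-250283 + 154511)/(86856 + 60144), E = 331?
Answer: I*√5071761635/73850 ≈ 0.96434*I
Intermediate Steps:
W = -7981/12250 (W = -95772/147000 = -95772*1/147000 = -7981/12250 ≈ -0.65151)
m(j) = 235/(2*j) (m(j) = (331 - 96)/(j + j) = 235/((2*j)) = 235*(1/(2*j)) = 235/(2*j))
√(W + m(-422)) = √(-7981/12250 + (235/2)/(-422)) = √(-7981/12250 + (235/2)*(-1/422)) = √(-7981/12250 - 235/844) = √(-4807357/5169500) = I*√5071761635/73850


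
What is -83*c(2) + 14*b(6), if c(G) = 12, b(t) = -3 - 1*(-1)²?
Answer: -1052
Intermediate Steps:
b(t) = -4 (b(t) = -3 - 1*1 = -3 - 1 = -4)
-83*c(2) + 14*b(6) = -83*12 + 14*(-4) = -996 - 56 = -1052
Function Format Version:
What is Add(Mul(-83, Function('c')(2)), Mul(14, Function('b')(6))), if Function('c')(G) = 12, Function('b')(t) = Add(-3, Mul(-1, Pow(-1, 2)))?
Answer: -1052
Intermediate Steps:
Function('b')(t) = -4 (Function('b')(t) = Add(-3, Mul(-1, 1)) = Add(-3, -1) = -4)
Add(Mul(-83, Function('c')(2)), Mul(14, Function('b')(6))) = Add(Mul(-83, 12), Mul(14, -4)) = Add(-996, -56) = -1052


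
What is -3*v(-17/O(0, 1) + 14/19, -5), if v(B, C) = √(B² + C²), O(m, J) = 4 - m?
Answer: -3*√215689/76 ≈ -18.332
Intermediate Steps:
-3*v(-17/O(0, 1) + 14/19, -5) = -3*√((-17/(4 - 1*0) + 14/19)² + (-5)²) = -3*√((-17/(4 + 0) + 14*(1/19))² + 25) = -3*√((-17/4 + 14/19)² + 25) = -3*√((-267/76)² + 25) = -3*√(71289/5776 + 25) = -3*√215689/76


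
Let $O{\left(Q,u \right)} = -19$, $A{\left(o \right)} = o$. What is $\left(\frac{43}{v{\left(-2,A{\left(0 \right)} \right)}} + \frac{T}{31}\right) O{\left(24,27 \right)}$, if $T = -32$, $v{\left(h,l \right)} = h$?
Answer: $\frac{26543}{62} \approx 428.11$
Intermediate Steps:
$\left(\frac{43}{v{\left(-2,A{\left(0 \right)} \right)}} + \frac{T}{31}\right) O{\left(24,27 \right)} = \left(\frac{43}{-2} - \frac{32}{31}\right) \left(-19\right) = \left(43 \left(- \frac{1}{2}\right) - \frac{32}{31}\right) \left(-19\right) = \left(- \frac{43}{2} - \frac{32}{31}\right) \left(-19\right) = \left(- \frac{1397}{62}\right) \left(-19\right) = \frac{26543}{62}$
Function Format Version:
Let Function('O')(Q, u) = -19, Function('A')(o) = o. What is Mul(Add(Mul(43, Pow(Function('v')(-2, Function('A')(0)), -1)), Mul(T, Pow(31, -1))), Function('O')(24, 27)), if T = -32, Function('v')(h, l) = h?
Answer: Rational(26543, 62) ≈ 428.11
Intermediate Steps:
Mul(Add(Mul(43, Pow(Function('v')(-2, Function('A')(0)), -1)), Mul(T, Pow(31, -1))), Function('O')(24, 27)) = Mul(Add(Mul(43, Pow(-2, -1)), Mul(-32, Pow(31, -1))), -19) = Mul(Add(Mul(43, Rational(-1, 2)), Mul(-32, Rational(1, 31))), -19) = Mul(Add(Rational(-43, 2), Rational(-32, 31)), -19) = Mul(Rational(-1397, 62), -19) = Rational(26543, 62)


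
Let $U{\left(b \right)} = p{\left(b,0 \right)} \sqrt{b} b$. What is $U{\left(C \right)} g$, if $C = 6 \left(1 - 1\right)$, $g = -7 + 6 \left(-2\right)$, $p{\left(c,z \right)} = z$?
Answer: $0$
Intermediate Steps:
$g = -19$ ($g = -7 - 12 = -19$)
$C = 0$ ($C = 6 \cdot 0 = 0$)
$U{\left(b \right)} = 0$ ($U{\left(b \right)} = 0 \sqrt{b} b = 0 b = 0$)
$U{\left(C \right)} g = 0 \left(-19\right) = 0$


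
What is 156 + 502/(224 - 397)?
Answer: 26486/173 ≈ 153.10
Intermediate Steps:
156 + 502/(224 - 397) = 156 + 502/(-173) = 156 + 502*(-1/173) = 156 - 502/173 = 26486/173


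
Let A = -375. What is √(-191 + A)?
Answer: I*√566 ≈ 23.791*I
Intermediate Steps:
√(-191 + A) = √(-191 - 375) = √(-566) = I*√566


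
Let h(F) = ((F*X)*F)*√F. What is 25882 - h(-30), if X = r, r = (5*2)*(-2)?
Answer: 25882 + 18000*I*√30 ≈ 25882.0 + 98590.0*I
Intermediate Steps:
r = -20 (r = 10*(-2) = -20)
X = -20
h(F) = -20*F^(5/2) (h(F) = ((F*(-20))*F)*√F = ((-20*F)*F)*√F = (-20*F²)*√F = -20*F^(5/2))
25882 - h(-30) = 25882 - (-20)*(-30)^(5/2) = 25882 - (-20)*900*I*√30 = 25882 - (-18000)*I*√30 = 25882 + 18000*I*√30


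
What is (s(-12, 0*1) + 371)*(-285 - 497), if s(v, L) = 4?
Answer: -293250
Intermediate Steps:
(s(-12, 0*1) + 371)*(-285 - 497) = (4 + 371)*(-285 - 497) = 375*(-782) = -293250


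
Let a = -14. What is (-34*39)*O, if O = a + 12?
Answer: 2652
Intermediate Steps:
O = -2 (O = -14 + 12 = -2)
(-34*39)*O = -34*39*(-2) = -1326*(-2) = 2652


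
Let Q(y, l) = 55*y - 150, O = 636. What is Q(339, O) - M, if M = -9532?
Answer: 28027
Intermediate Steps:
Q(y, l) = -150 + 55*y
Q(339, O) - M = (-150 + 55*339) - 1*(-9532) = (-150 + 18645) + 9532 = 18495 + 9532 = 28027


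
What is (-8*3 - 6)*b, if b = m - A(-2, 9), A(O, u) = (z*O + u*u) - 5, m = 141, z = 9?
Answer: -2490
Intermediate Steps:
A(O, u) = -5 + u**2 + 9*O (A(O, u) = (9*O + u*u) - 5 = (9*O + u**2) - 5 = (u**2 + 9*O) - 5 = -5 + u**2 + 9*O)
b = 83 (b = 141 - (-5 + 9**2 + 9*(-2)) = 141 - (-5 + 81 - 18) = 141 - 1*58 = 141 - 58 = 83)
(-8*3 - 6)*b = (-8*3 - 6)*83 = (-24 - 6)*83 = -30*83 = -2490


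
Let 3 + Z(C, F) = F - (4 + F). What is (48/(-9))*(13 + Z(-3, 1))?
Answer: -32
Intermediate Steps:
Z(C, F) = -7 (Z(C, F) = -3 + (F - (4 + F)) = -3 + (F + (-4 - F)) = -3 - 4 = -7)
(48/(-9))*(13 + Z(-3, 1)) = (48/(-9))*(13 - 7) = (48*(-⅑))*6 = -16/3*6 = -32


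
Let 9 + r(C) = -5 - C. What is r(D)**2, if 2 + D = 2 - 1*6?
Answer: 64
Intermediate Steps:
D = -6 (D = -2 + (2 - 1*6) = -2 + (2 - 6) = -2 - 4 = -6)
r(C) = -14 - C (r(C) = -9 + (-5 - C) = -14 - C)
r(D)**2 = (-14 - 1*(-6))**2 = (-14 + 6)**2 = (-8)**2 = 64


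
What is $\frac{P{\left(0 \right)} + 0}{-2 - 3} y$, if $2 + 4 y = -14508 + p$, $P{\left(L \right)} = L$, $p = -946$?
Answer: $0$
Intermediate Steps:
$y = -3864$ ($y = - \frac{1}{2} + \frac{-14508 - 946}{4} = - \frac{1}{2} + \frac{1}{4} \left(-15454\right) = - \frac{1}{2} - \frac{7727}{2} = -3864$)
$\frac{P{\left(0 \right)} + 0}{-2 - 3} y = \frac{0 + 0}{-2 - 3} \left(-3864\right) = \frac{0}{-5} \left(-3864\right) = 0 \left(- \frac{1}{5}\right) \left(-3864\right) = 0 \left(-3864\right) = 0$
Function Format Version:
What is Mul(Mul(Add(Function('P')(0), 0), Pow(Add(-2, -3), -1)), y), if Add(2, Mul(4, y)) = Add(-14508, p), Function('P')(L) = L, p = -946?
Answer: 0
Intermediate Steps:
y = -3864 (y = Add(Rational(-1, 2), Mul(Rational(1, 4), Add(-14508, -946))) = Add(Rational(-1, 2), Mul(Rational(1, 4), -15454)) = Add(Rational(-1, 2), Rational(-7727, 2)) = -3864)
Mul(Mul(Add(Function('P')(0), 0), Pow(Add(-2, -3), -1)), y) = Mul(Mul(Add(0, 0), Pow(Add(-2, -3), -1)), -3864) = Mul(Mul(0, Pow(-5, -1)), -3864) = Mul(Mul(0, Rational(-1, 5)), -3864) = Mul(0, -3864) = 0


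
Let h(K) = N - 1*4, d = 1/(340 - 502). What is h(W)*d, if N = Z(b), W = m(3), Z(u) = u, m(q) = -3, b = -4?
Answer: 4/81 ≈ 0.049383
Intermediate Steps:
W = -3
N = -4
d = -1/162 (d = 1/(-162) = -1/162 ≈ -0.0061728)
h(K) = -8 (h(K) = -4 - 1*4 = -4 - 4 = -8)
h(W)*d = -8*(-1/162) = 4/81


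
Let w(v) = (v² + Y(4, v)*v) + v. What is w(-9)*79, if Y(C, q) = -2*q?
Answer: -7110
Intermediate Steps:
w(v) = v - v² (w(v) = (v² + (-2*v)*v) + v = (v² - 2*v²) + v = -v² + v = v - v²)
w(-9)*79 = -9*(1 - 1*(-9))*79 = -9*(1 + 9)*79 = -9*10*79 = -90*79 = -7110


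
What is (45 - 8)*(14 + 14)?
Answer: 1036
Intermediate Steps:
(45 - 8)*(14 + 14) = 37*28 = 1036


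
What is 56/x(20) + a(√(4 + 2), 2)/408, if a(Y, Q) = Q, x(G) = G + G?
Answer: 1433/1020 ≈ 1.4049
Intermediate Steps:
x(G) = 2*G
56/x(20) + a(√(4 + 2), 2)/408 = 56/((2*20)) + 2/408 = 56/40 + 2*(1/408) = 56*(1/40) + 1/204 = 7/5 + 1/204 = 1433/1020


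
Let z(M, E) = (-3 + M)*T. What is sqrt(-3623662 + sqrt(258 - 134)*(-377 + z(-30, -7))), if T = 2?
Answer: sqrt(-3623662 - 886*sqrt(31)) ≈ 1904.9*I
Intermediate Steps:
z(M, E) = -6 + 2*M (z(M, E) = (-3 + M)*2 = -6 + 2*M)
sqrt(-3623662 + sqrt(258 - 134)*(-377 + z(-30, -7))) = sqrt(-3623662 + sqrt(258 - 134)*(-377 + (-6 + 2*(-30)))) = sqrt(-3623662 + sqrt(124)*(-377 + (-6 - 60))) = sqrt(-3623662 + (2*sqrt(31))*(-377 - 66)) = sqrt(-3623662 + (2*sqrt(31))*(-443)) = sqrt(-3623662 - 886*sqrt(31))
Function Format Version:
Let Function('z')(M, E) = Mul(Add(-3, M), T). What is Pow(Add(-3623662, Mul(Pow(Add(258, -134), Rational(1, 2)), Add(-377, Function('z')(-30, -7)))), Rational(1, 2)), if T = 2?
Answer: Pow(Add(-3623662, Mul(-886, Pow(31, Rational(1, 2)))), Rational(1, 2)) ≈ Mul(1904.9, I)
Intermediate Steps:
Function('z')(M, E) = Add(-6, Mul(2, M)) (Function('z')(M, E) = Mul(Add(-3, M), 2) = Add(-6, Mul(2, M)))
Pow(Add(-3623662, Mul(Pow(Add(258, -134), Rational(1, 2)), Add(-377, Function('z')(-30, -7)))), Rational(1, 2)) = Pow(Add(-3623662, Mul(Pow(Add(258, -134), Rational(1, 2)), Add(-377, Add(-6, Mul(2, -30))))), Rational(1, 2)) = Pow(Add(-3623662, Mul(Pow(124, Rational(1, 2)), Add(-377, Add(-6, -60)))), Rational(1, 2)) = Pow(Add(-3623662, Mul(Mul(2, Pow(31, Rational(1, 2))), Add(-377, -66))), Rational(1, 2)) = Pow(Add(-3623662, Mul(Mul(2, Pow(31, Rational(1, 2))), -443)), Rational(1, 2)) = Pow(Add(-3623662, Mul(-886, Pow(31, Rational(1, 2)))), Rational(1, 2))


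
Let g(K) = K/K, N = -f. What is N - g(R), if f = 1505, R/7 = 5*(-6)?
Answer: -1506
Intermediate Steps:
R = -210 (R = 7*(5*(-6)) = 7*(-30) = -210)
N = -1505 (N = -1*1505 = -1505)
g(K) = 1
N - g(R) = -1505 - 1*1 = -1505 - 1 = -1506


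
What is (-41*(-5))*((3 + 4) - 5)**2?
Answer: 820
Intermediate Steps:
(-41*(-5))*((3 + 4) - 5)**2 = 205*(7 - 5)**2 = 205*2**2 = 205*4 = 820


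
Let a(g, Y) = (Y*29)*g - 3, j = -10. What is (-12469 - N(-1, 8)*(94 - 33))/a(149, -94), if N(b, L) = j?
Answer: 11859/406177 ≈ 0.029197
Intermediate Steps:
N(b, L) = -10
a(g, Y) = -3 + 29*Y*g (a(g, Y) = (29*Y)*g - 3 = 29*Y*g - 3 = -3 + 29*Y*g)
(-12469 - N(-1, 8)*(94 - 33))/a(149, -94) = (-12469 - (-10)*(94 - 33))/(-3 + 29*(-94)*149) = (-12469 - (-10)*61)/(-3 - 406174) = (-12469 - 1*(-610))/(-406177) = (-12469 + 610)*(-1/406177) = -11859*(-1/406177) = 11859/406177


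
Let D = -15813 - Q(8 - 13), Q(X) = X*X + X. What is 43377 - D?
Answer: 59210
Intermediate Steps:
Q(X) = X + X² (Q(X) = X² + X = X + X²)
D = -15833 (D = -15813 - (8 - 13)*(1 + (8 - 13)) = -15813 - (-5)*(1 - 5) = -15813 - (-5)*(-4) = -15813 - 1*20 = -15813 - 20 = -15833)
43377 - D = 43377 - 1*(-15833) = 43377 + 15833 = 59210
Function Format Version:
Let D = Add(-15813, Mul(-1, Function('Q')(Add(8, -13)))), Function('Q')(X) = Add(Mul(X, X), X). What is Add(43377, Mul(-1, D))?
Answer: 59210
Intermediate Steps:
Function('Q')(X) = Add(X, Pow(X, 2)) (Function('Q')(X) = Add(Pow(X, 2), X) = Add(X, Pow(X, 2)))
D = -15833 (D = Add(-15813, Mul(-1, Mul(Add(8, -13), Add(1, Add(8, -13))))) = Add(-15813, Mul(-1, Mul(-5, Add(1, -5)))) = Add(-15813, Mul(-1, Mul(-5, -4))) = Add(-15813, Mul(-1, 20)) = Add(-15813, -20) = -15833)
Add(43377, Mul(-1, D)) = Add(43377, Mul(-1, -15833)) = Add(43377, 15833) = 59210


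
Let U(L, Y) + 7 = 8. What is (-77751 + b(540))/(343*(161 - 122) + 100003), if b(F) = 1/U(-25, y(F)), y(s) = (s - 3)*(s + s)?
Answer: -7775/11338 ≈ -0.68575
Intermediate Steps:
y(s) = 2*s*(-3 + s) (y(s) = (-3 + s)*(2*s) = 2*s*(-3 + s))
U(L, Y) = 1 (U(L, Y) = -7 + 8 = 1)
b(F) = 1 (b(F) = 1/1 = 1)
(-77751 + b(540))/(343*(161 - 122) + 100003) = (-77751 + 1)/(343*(161 - 122) + 100003) = -77750/(343*39 + 100003) = -77750/(13377 + 100003) = -77750/113380 = -77750*1/113380 = -7775/11338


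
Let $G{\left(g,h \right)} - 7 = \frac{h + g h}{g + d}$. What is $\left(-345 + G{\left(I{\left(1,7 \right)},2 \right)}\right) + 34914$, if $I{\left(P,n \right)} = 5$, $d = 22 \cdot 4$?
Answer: $\frac{1071860}{31} \approx 34576.0$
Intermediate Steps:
$d = 88$
$G{\left(g,h \right)} = 7 + \frac{h + g h}{88 + g}$ ($G{\left(g,h \right)} = 7 + \frac{h + g h}{g + 88} = 7 + \frac{h + g h}{88 + g}$)
$\left(-345 + G{\left(I{\left(1,7 \right)},2 \right)}\right) + 34914 = \left(-345 + \frac{616 + 2 + 7 \cdot 5 + 5 \cdot 2}{88 + 5}\right) + 34914 = \left(-345 + \frac{616 + 2 + 35 + 10}{93}\right) + 34914 = \left(-345 + \frac{1}{93} \cdot 663\right) + 34914 = \left(-345 + \frac{221}{31}\right) + 34914 = - \frac{10474}{31} + 34914 = \frac{1071860}{31}$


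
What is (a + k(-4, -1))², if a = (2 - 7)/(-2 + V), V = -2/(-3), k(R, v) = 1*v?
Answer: 121/16 ≈ 7.5625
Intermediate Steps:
k(R, v) = v
V = ⅔ (V = -2*(-⅓) = ⅔ ≈ 0.66667)
a = 15/4 (a = (2 - 7)/(-2 + ⅔) = -5/(-4/3) = -5*(-¾) = 15/4 ≈ 3.7500)
(a + k(-4, -1))² = (15/4 - 1)² = (11/4)² = 121/16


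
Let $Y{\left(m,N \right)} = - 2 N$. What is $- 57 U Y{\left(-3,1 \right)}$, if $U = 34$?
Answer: $3876$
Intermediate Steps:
$- 57 U Y{\left(-3,1 \right)} = \left(-57\right) 34 \left(\left(-2\right) 1\right) = \left(-1938\right) \left(-2\right) = 3876$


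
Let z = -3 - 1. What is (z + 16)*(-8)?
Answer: -96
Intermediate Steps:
z = -4
(z + 16)*(-8) = (-4 + 16)*(-8) = 12*(-8) = -96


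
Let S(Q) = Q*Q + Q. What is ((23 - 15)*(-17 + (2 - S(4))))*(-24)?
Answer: 6720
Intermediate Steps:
S(Q) = Q + Q**2 (S(Q) = Q**2 + Q = Q + Q**2)
((23 - 15)*(-17 + (2 - S(4))))*(-24) = ((23 - 15)*(-17 + (2 - 4*(1 + 4))))*(-24) = (8*(-17 + (2 - 4*5)))*(-24) = (8*(-17 + (2 - 1*20)))*(-24) = (8*(-17 + (2 - 20)))*(-24) = (8*(-17 - 18))*(-24) = (8*(-35))*(-24) = -280*(-24) = 6720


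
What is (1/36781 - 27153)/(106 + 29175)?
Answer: -998714492/1076984461 ≈ -0.92733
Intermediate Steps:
(1/36781 - 27153)/(106 + 29175) = (1/36781 - 27153)/29281 = -998714492/36781*1/29281 = -998714492/1076984461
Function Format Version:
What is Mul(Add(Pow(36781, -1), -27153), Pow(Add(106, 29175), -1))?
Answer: Rational(-998714492, 1076984461) ≈ -0.92733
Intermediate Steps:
Mul(Add(Pow(36781, -1), -27153), Pow(Add(106, 29175), -1)) = Mul(Add(Rational(1, 36781), -27153), Pow(29281, -1)) = Mul(Rational(-998714492, 36781), Rational(1, 29281)) = Rational(-998714492, 1076984461)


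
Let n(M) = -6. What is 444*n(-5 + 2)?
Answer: -2664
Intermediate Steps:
444*n(-5 + 2) = 444*(-6) = -2664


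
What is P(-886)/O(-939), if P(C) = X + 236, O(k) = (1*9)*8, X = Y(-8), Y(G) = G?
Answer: 19/6 ≈ 3.1667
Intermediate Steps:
X = -8
O(k) = 72 (O(k) = 9*8 = 72)
P(C) = 228 (P(C) = -8 + 236 = 228)
P(-886)/O(-939) = 228/72 = 228*(1/72) = 19/6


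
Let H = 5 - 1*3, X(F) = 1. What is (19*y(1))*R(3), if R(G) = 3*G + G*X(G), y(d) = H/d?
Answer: 456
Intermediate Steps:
H = 2 (H = 5 - 3 = 2)
y(d) = 2/d
R(G) = 4*G (R(G) = 3*G + G*1 = 3*G + G = 4*G)
(19*y(1))*R(3) = (19*(2/1))*(4*3) = (19*(2*1))*12 = (19*2)*12 = 38*12 = 456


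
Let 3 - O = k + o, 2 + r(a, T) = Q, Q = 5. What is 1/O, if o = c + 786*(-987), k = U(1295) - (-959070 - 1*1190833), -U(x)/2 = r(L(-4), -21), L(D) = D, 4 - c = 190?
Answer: -1/1373926 ≈ -7.2784e-7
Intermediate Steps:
c = -186 (c = 4 - 1*190 = 4 - 190 = -186)
r(a, T) = 3 (r(a, T) = -2 + 5 = 3)
U(x) = -6 (U(x) = -2*3 = -6)
k = 2149897 (k = -6 - (-959070 - 1*1190833) = -6 - (-959070 - 1190833) = -6 - 1*(-2149903) = -6 + 2149903 = 2149897)
o = -775968 (o = -186 + 786*(-987) = -186 - 775782 = -775968)
O = -1373926 (O = 3 - (2149897 - 775968) = 3 - 1*1373929 = 3 - 1373929 = -1373926)
1/O = 1/(-1373926) = -1/1373926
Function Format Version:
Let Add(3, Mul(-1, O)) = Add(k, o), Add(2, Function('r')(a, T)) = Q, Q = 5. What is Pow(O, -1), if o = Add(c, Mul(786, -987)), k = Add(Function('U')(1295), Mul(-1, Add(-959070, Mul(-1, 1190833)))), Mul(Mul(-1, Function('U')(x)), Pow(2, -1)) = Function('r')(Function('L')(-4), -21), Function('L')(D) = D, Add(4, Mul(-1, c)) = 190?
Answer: Rational(-1, 1373926) ≈ -7.2784e-7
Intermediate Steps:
c = -186 (c = Add(4, Mul(-1, 190)) = Add(4, -190) = -186)
Function('r')(a, T) = 3 (Function('r')(a, T) = Add(-2, 5) = 3)
Function('U')(x) = -6 (Function('U')(x) = Mul(-2, 3) = -6)
k = 2149897 (k = Add(-6, Mul(-1, Add(-959070, Mul(-1, 1190833)))) = Add(-6, Mul(-1, Add(-959070, -1190833))) = Add(-6, Mul(-1, -2149903)) = Add(-6, 2149903) = 2149897)
o = -775968 (o = Add(-186, Mul(786, -987)) = Add(-186, -775782) = -775968)
O = -1373926 (O = Add(3, Mul(-1, Add(2149897, -775968))) = Add(3, Mul(-1, 1373929)) = Add(3, -1373929) = -1373926)
Pow(O, -1) = Pow(-1373926, -1) = Rational(-1, 1373926)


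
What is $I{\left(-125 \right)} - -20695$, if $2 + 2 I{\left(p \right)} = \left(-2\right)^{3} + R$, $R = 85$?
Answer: $\frac{41465}{2} \approx 20733.0$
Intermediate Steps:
$I{\left(p \right)} = \frac{75}{2}$ ($I{\left(p \right)} = -1 + \frac{\left(-2\right)^{3} + 85}{2} = -1 + \frac{-8 + 85}{2} = -1 + \frac{1}{2} \cdot 77 = -1 + \frac{77}{2} = \frac{75}{2}$)
$I{\left(-125 \right)} - -20695 = \frac{75}{2} - -20695 = \frac{75}{2} + 20695 = \frac{41465}{2}$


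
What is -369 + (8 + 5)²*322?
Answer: 54049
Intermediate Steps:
-369 + (8 + 5)²*322 = -369 + 13²*322 = -369 + 169*322 = -369 + 54418 = 54049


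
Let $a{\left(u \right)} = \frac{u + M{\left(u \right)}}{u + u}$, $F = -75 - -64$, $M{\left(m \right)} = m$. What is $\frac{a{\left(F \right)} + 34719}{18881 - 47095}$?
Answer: $- \frac{17360}{14107} \approx -1.2306$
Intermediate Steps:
$F = -11$ ($F = -75 + 64 = -11$)
$a{\left(u \right)} = 1$ ($a{\left(u \right)} = \frac{u + u}{u + u} = \frac{2 u}{2 u} = 2 u \frac{1}{2 u} = 1$)
$\frac{a{\left(F \right)} + 34719}{18881 - 47095} = \frac{1 + 34719}{18881 - 47095} = \frac{34720}{-28214} = 34720 \left(- \frac{1}{28214}\right) = - \frac{17360}{14107}$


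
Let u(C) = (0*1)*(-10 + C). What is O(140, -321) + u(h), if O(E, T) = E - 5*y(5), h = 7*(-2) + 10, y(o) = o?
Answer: 115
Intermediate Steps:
h = -4 (h = -14 + 10 = -4)
O(E, T) = -25 + E (O(E, T) = E - 5*5 = E - 25 = -25 + E)
u(C) = 0 (u(C) = 0*(-10 + C) = 0)
O(140, -321) + u(h) = (-25 + 140) + 0 = 115 + 0 = 115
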